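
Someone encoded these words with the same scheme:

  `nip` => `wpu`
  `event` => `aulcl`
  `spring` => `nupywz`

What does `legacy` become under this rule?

fjhnls

The output letters match the input read backwards, each shifted +7: nip reversed is pin. The word is reversed, then every letter is shifted forward by 7.
On legacy: reverse → ycagel; then shift: y+7=f, c+7=j, a+7=h, g+7=n, e+7=l, l+7=s.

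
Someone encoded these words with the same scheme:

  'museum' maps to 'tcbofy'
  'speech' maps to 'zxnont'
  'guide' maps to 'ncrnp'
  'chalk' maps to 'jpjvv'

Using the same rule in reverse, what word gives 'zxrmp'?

spice

In museum: m→t is +7, u→c is +8, s→b is +9, e→o is +10 — the shift increases by 1 each position. The shift increases by 1 at each position, starting from +7: 7, 8, 9, ….
Undoing it on zxrmp: z−7=s, x−8=p, r−9=i, m−10=c, p−11=e.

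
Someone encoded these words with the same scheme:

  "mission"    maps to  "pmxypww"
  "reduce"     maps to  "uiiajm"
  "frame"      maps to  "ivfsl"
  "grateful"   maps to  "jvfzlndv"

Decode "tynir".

In mission: m→p is +3, i→m is +4, s→x is +5, s→y is +6 — the shift increases by 1 each position. Each letter shifts forward by (position + 3), i.e. 3, 4, 5, … — the shift grows by one for each successive letter.
Reversing it on tynir: t−3=q, y−4=u, n−5=i, i−6=c, r−7=k.

quick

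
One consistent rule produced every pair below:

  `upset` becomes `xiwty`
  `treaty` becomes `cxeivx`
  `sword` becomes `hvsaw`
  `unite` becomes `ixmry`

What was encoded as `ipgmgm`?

icicle

The word is reversed, then every letter is shifted forward by 4.
Undoing it on ipgmgm: shift back: i−4=e, p−4=l, g−4=c, m−4=i, g−4=c, m−4=i → elcici; then reverse → icicle.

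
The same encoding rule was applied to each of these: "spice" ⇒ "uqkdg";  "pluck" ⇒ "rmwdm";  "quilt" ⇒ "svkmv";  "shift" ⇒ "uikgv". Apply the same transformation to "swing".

Shifts by position in spice: pos 0: s→u (+2), pos 1: p→q (+1), pos 2: i→k (+2), pos 3: c→d (+1) — repeating every 2. A repeating key of period 2 is used — shifts +2, +1 over and over.
On swing: s+2=u, w+1=x, i+2=k, n+1=o, g+2=i.

uxkoi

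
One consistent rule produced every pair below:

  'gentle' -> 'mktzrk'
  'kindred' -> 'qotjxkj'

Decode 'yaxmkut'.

surgeon

Compare letters: g→m is +6, e→k is +6, n→t is +6 — a constant shift. Every letter moves 6 places later in the alphabet, wrapping around z→a.
Undoing it on yaxmkut: y−6=s, a−6=u, x−6=r, m−6=g, k−6=e, u−6=o, t−6=n.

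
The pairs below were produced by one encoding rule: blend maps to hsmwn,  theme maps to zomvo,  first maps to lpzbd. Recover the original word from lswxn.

flood

In blend: b→h is +6, l→s is +7, e→m is +8, n→w is +9 — the shift increases by 1 each position. Letter i (0-indexed) is shifted by i+6, so successive shifts are 6, 7, 8, ….
Undoing it on lswxn: l−6=f, s−7=l, w−8=o, x−9=o, n−10=d.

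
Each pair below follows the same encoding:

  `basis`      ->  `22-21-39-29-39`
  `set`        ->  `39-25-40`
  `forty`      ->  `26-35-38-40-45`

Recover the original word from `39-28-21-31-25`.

Each letter is replaced by its alphabet position (a=1..z=26) + 20.
Undoing it on 39-28-21-31-25: 39→(39−20)÷1=19=s, 28→(28−20)÷1=8=h, 21→(21−20)÷1=1=a, 31→(31−20)÷1=11=k, 25→(25−20)÷1=5=e.

shake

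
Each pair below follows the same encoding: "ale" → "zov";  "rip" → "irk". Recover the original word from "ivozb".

relay

Each pair mirrors across the alphabet (a↔z, l↔o, e↔v): positions sum to 25. Each letter is replaced by its mirror in the alphabet: a↔z, b↔y, c↔x, and so on (the Atbash cipher).
Decoding ivozb: i↔r, v↔e, o↔l, z↔a, b↔y.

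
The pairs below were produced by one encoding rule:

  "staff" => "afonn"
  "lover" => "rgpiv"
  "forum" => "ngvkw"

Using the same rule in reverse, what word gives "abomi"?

snake

s(18)→a(0) and t(19)→f(5) fit y≡5x+14 (mod 26); the inverse of 5 mod 26 is 21. This is an affine cipher: with a=0,…,z=25, each position x becomes (5x+14) mod 26.
Decoding abomi: a(0)→21·(0−14)≡18=s; b(1)→21·(1−14)≡13=n; o(14)→21·(14−14)≡0=a; m(12)→21·(12−14)≡10=k; i(8)→21·(8−14)≡4=e (all mod 26).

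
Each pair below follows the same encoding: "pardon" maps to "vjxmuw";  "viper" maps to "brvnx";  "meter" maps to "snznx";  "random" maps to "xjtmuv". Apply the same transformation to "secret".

A repeating key of period 2 is used — shifts +6, +9 over and over.
Applying it to secret: s+6=y, e+9=n, c+6=i, r+9=a, e+6=k, t+9=c.

yniakc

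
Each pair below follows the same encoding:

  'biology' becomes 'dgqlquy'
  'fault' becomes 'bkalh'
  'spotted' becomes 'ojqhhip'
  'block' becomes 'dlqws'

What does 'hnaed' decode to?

b(1)→d(3) and i(8)→g(6) fit y≡19x+10 (mod 26); the inverse of 19 mod 26 is 11. Treating letters as 0–25, the rule is x ↦ 19x + 10 (mod 26).
Reversing it on hnaed: h(7)→11·(7−10)≡19=t; n(13)→11·(13−10)≡7=h; a(0)→11·(0−10)≡20=u; e(4)→11·(4−10)≡12=m; d(3)→11·(3−10)≡1=b (all mod 26).

thumb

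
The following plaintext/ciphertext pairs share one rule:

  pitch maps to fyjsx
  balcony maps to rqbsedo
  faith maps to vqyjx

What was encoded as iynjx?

This is a Caesar cipher with shift 16.
Reversing it on iynjx: i−16=s, y−16=i, n−16=x, j−16=t, x−16=h.

sixth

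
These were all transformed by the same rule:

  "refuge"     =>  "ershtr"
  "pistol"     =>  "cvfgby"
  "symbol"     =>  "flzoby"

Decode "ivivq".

vivid

Compare letters: r→e is +13, e→r is +13, f→s is +13 — a constant shift. It's a constant shift of +13 (ROT13).
Undoing it on ivivq: i−13=v, v−13=i, i−13=v, v−13=i, q−13=d.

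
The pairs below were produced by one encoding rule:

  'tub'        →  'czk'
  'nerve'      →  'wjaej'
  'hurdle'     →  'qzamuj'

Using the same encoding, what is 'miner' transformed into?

vnwja

The shift depends on letter class: consonant t→c is +9, but vowel u→z is +5. The rule splits by letter class: vowels +5, consonants +9.
For miner: m(cons)+9=v, i(vowel)+5=n, n(cons)+9=w, e(vowel)+5=j, r(cons)+9=a.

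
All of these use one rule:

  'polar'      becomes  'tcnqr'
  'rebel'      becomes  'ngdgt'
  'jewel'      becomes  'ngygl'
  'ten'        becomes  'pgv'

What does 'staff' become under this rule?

hhcvu

The output letters match the input read backwards, each shifted +2: polar reversed is ralop. Read the word backwards and shift each letter +2.
On staff: reverse → ffats; then shift: f+2=h, f+2=h, a+2=c, t+2=v, s+2=u.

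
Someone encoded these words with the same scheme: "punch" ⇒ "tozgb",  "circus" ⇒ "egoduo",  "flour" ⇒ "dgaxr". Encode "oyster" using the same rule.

The output letters match the input read backwards, each shifted +12: punch reversed is hcnup. The word is reversed, then every letter is shifted forward by 12.
For oyster: reverse → retsyo; then shift: r+12=d, e+12=q, t+12=f, s+12=e, y+12=k, o+12=a.

dqfeka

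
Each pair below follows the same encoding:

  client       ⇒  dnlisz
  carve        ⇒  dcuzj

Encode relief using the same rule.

sgomjl

In client: c→d is +1, l→n is +2, i→l is +3, e→i is +4 — the shift increases by 1 each position. The shift increases by 1 at each position, starting from +1: 1, 2, 3, ….
On relief: r+1=s, e+2=g, l+3=o, i+4=m, e+5=j, f+6=l.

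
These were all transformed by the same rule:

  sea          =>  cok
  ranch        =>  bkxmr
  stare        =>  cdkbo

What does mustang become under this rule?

Compare letters: s→c is +10, e→o is +10, a→k is +10 — a constant shift. Every letter moves 10 places later in the alphabet, wrapping around z→a.
Applying it to mustang: m+10=w, u+10=e, s+10=c, t+10=d, a+10=k, n+10=x, g+10=q.

wecdkxq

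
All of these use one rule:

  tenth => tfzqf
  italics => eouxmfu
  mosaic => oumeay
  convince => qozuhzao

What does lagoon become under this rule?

The output letters match the input read backwards, each shifted +12: tenth reversed is htnet. Two steps: reverse the string, then apply a Caesar shift of +12.
Applying it to lagoon: reverse → noogal; then shift: n+12=z, o+12=a, o+12=a, g+12=s, a+12=m, l+12=x.

zaasmx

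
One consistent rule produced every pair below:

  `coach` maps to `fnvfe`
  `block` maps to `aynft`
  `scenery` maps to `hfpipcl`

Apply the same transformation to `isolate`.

jhnyvmp

c(2)→f(5) and o(14)→n(13) fit y≡5x+21 (mod 26); the inverse of 5 mod 26 is 21. This is an affine cipher: with a=0,…,z=25, each position x becomes (5x+21) mod 26.
Applying it to isolate: i(8)→5·8+21≡9=j; s(18)→5·18+21≡7=h; o(14)→5·14+21≡13=n; l(11)→5·11+21≡24=y; a(0)→5·0+21≡21=v; t(19)→5·19+21≡12=m; e(4)→5·4+21≡15=p (all mod 26).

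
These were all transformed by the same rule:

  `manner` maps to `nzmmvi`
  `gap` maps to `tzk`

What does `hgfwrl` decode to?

This is the alphabet-reversal cipher (Atbash): a becomes z, b becomes y, etc.
Undoing it on hgfwrl: h↔s, g↔t, f↔u, w↔d, r↔i, l↔o.

studio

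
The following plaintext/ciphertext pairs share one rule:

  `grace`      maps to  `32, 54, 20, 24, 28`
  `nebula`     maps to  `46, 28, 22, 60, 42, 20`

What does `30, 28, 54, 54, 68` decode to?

ferry

g(#7)→32 and r(#18)→54: differences scale by 2, so n = 2·pos + 18. The formula is n = 2×(alphabet index, a=1) + 18.
Reversing it on 30, 28, 54, 54, 68: 30→(30−18)÷2=6=f, 28→(28−18)÷2=5=e, 54→(54−18)÷2=18=r, 54→(54−18)÷2=18=r, 68→(68−18)÷2=25=y.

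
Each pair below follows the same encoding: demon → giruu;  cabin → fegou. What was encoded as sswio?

porch

In demon: d→g is +3, e→i is +4, m→r is +5, o→u is +6 — the shift increases by 1 each position. Each letter shifts forward by (position + 3), i.e. 3, 4, 5, … — the shift grows by one for each successive letter.
Decoding sswio: s−3=p, s−4=o, w−5=r, i−6=c, o−7=h.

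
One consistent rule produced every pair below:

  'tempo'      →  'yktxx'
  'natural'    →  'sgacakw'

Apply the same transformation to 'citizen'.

hoaqioy

In tempo: t→y is +5, e→k is +6, m→t is +7, p→x is +8 — the shift increases by 1 each position. Each letter shifts forward by (position + 5), i.e. 5, 6, 7, … — the shift grows by one for each successive letter.
For citizen: c+5=h, i+6=o, t+7=a, i+8=q, z+9=i, e+10=o, n+11=y.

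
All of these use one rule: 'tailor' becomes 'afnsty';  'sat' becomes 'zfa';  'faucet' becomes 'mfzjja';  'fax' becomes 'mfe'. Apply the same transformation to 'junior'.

qzunty

The shift depends on letter class: consonant t→a is +7, but vowel a→f is +5. Two shifts are in play — +5 for a/e/i/o/u, +7 for every other letter.
Applying it to junior: j(cons)+7=q, u(vowel)+5=z, n(cons)+7=u, i(vowel)+5=n, o(vowel)+5=t, r(cons)+7=y.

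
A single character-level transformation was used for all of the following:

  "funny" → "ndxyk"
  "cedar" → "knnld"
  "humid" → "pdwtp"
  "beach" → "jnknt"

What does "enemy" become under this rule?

mwoxk

In funny: f→n is +8, u→d is +9, n→x is +10, n→y is +11 — the shift increases by 1 each position. Each letter shifts forward by (position + 8), i.e. 8, 9, 10, … — the shift grows by one for each successive letter.
On enemy: e+8=m, n+9=w, e+10=o, m+11=x, y+12=k.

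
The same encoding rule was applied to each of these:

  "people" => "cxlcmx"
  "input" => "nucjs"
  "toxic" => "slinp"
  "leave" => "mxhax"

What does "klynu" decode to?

p(15)→c(2) and e(4)→x(23) fit y≡17x+7 (mod 26); the inverse of 17 mod 26 is 23. This is an affine cipher: with a=0,…,z=25, each position x becomes (17x+7) mod 26.
Decoding klynu: k(10)→23·(10−7)≡17=r; l(11)→23·(11−7)≡14=o; y(24)→23·(24−7)≡1=b; n(13)→23·(13−7)≡8=i; u(20)→23·(20−7)≡13=n (all mod 26).

robin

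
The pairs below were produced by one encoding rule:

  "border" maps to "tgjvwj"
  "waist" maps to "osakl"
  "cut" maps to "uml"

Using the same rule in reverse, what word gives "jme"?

Compare letters: b→t is +18, o→g is +18, r→j is +18 — a constant shift. Each letter is shifted forward by 18 in the alphabet (a Caesar shift of +18).
Undoing it on jme: j−18=r, m−18=u, e−18=m.

rum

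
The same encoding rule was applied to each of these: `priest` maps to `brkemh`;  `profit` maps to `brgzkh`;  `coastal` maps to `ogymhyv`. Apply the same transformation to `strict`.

Each letter's alphabet position (a=0..z=25) is mapped through 21·x+24 mod 26 — an affine cipher.
For strict: s(18)→21·18+24≡12=m; t(19)→21·19+24≡7=h; r(17)→21·17+24≡17=r; i(8)→21·8+24≡10=k; c(2)→21·2+24≡14=o; t(19)→21·19+24≡7=h (all mod 26).

mhrkoh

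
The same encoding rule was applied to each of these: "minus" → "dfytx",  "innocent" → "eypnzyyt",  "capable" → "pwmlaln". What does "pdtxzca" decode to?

promise

The output letters match the input read backwards, each shifted +11: minus reversed is sunim. Read the word backwards and shift each letter +11.
Reversing it on pdtxzca: shift back: p−11=e, d−11=s, t−11=i, x−11=m, z−11=o, c−11=r, a−11=p → esimorp; then reverse → promise.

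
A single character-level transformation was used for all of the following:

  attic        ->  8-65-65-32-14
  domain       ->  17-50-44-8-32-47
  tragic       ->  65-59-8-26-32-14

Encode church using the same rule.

a(#1)→8 and t(#20)→65: differences scale by 3, so n = 3·pos + 5. Each letter becomes 3×(its alphabet position, a=1..z=26) + 5.
On church: c=3→14, h=8→29, u=21→68, r=18→59, c=3→14, h=8→29.

14-29-68-59-14-29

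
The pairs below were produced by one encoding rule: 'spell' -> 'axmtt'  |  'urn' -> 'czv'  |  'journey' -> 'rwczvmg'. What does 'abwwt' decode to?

Compare letters: s→a is +8, p→x is +8, e→m is +8 — a constant shift. It's a constant shift of +8 (ROT8).
Decoding abwwt: a−8=s, b−8=t, w−8=o, w−8=o, t−8=l.

stool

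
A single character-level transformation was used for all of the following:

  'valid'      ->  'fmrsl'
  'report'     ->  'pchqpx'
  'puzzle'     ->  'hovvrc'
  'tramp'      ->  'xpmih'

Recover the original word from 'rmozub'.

launch

Each letter's alphabet position (a=0..z=25) is mapped through 17·x+12 mod 26 — an affine cipher.
Undoing it on rmozub: r(17)→23·(17−12)≡11=l; m(12)→23·(12−12)≡0=a; o(14)→23·(14−12)≡20=u; z(25)→23·(25−12)≡13=n; u(20)→23·(20−12)≡2=c; b(1)→23·(1−12)≡7=h (all mod 26).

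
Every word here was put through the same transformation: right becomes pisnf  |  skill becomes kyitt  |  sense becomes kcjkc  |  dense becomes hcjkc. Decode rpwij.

r(17)→p(15) and i(8)→i(8) fit y≡21x+22 (mod 26); the inverse of 21 mod 26 is 5. This is an affine cipher: with a=0,…,z=25, each position x becomes (21x+22) mod 26.
Reversing it on rpwij: r(17)→5·(17−22)≡1=b; p(15)→5·(15−22)≡17=r; w(22)→5·(22−22)≡0=a; i(8)→5·(8−22)≡8=i; j(9)→5·(9−22)≡13=n (all mod 26).

brain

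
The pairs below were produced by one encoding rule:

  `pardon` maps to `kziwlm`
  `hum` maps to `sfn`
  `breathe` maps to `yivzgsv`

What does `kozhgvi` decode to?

plaster

Each pair mirrors across the alphabet (p↔k, a↔z, r↔i): positions sum to 25. This is the alphabet-reversal cipher (Atbash): a becomes z, b becomes y, etc.
Undoing it on kozhgvi: k↔p, o↔l, z↔a, h↔s, g↔t, v↔e, i↔r.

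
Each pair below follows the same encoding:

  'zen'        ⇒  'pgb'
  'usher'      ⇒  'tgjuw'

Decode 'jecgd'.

The output letters match the input read backwards, each shifted +2: zen reversed is nez. Two steps: reverse the string, then apply a Caesar shift of +2.
Undoing it on jecgd: shift back: j−2=h, e−2=c, c−2=a, g−2=e, d−2=b → hcaeb; then reverse → beach.

beach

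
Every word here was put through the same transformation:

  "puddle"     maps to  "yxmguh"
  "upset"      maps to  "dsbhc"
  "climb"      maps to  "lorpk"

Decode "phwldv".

Shifts by position in puddle: pos 0: p→y (+9), pos 1: u→x (+3), pos 2: d→m (+9), pos 3: d→g (+3) — repeating every 2. The shifts repeat in a cycle of length 2: positions 0,1,… shift by +9, +3, then the pattern repeats.
Decoding phwldv: p−9=g, h−3=e, w−9=n, l−3=i, d−9=u, v−3=s.

genius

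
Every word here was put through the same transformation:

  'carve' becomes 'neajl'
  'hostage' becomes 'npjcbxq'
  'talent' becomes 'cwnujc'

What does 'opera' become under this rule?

janyx

The output letters match the input read backwards, each shifted +9: carve reversed is evrac. The word is reversed, then every letter is shifted forward by 9.
For opera: reverse → arepo; then shift: a+9=j, r+9=a, e+9=n, p+9=y, o+9=x.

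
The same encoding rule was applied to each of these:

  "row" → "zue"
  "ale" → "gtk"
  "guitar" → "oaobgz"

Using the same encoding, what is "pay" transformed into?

The rule splits by letter class: vowels +6, consonants +8.
On pay: p(cons)+8=x, a(vowel)+6=g, y(cons)+8=g.

xgg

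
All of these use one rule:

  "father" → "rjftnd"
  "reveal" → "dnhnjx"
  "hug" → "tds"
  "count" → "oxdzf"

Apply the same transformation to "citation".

The shift depends on letter class: consonant f→r is +12, but vowel a→j is +9. Two shifts are in play — +9 for a/e/i/o/u, +12 for every other letter.
For citation: c(cons)+12=o, i(vowel)+9=r, t(cons)+12=f, a(vowel)+9=j, t(cons)+12=f, i(vowel)+9=r, o(vowel)+9=x, n(cons)+12=z.

orfjfrxz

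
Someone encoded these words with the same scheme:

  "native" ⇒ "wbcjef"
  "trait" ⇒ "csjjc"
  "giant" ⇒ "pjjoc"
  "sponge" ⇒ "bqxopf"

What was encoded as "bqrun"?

spite

A repeating key of period 2 is used — shifts +9, +1 over and over.
Decoding bqrun: b−9=s, q−1=p, r−9=i, u−1=t, n−9=e.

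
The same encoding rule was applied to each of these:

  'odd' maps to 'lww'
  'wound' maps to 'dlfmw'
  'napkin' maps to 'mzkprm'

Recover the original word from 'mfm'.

This is the alphabet-reversal cipher (Atbash): a becomes z, b becomes y, etc.
Reversing it on mfm: m↔n, f↔u, m↔n.

nun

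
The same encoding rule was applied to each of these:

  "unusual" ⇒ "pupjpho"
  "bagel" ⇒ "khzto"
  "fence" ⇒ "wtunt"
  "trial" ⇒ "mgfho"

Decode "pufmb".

u(20)→p(15) and n(13)→u(20) fit y≡3x+7 (mod 26); the inverse of 3 mod 26 is 9. Each letter's alphabet position (a=0..z=25) is mapped through 3·x+7 mod 26 — an affine cipher.
Reversing it on pufmb: p(15)→9·(15−7)≡20=u; u(20)→9·(20−7)≡13=n; f(5)→9·(5−7)≡8=i; m(12)→9·(12−7)≡19=t; b(1)→9·(1−7)≡24=y (all mod 26).

unity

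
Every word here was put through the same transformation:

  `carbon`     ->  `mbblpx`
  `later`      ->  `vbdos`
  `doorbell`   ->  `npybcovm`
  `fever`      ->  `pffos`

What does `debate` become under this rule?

nflkuo

Shifts by position in carbon: pos 0: c→m (+10), pos 1: a→b (+1), pos 2: r→b (+10), pos 3: b→l (+10), pos 4: o→p (+1), pos 5: n→x (+10) — repeating every 3. The shifts repeat in a cycle of length 3: positions 0,1,… shift by +10, +1, +10, then the pattern repeats.
On debate: d+10=n, e+1=f, b+10=l, a+10=k, t+1=u, e+10=o.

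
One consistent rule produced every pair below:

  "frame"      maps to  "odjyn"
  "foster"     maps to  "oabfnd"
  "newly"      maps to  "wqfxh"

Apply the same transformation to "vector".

The shifts repeat in a cycle of length 2: positions 0,1,… shift by +9, +12, then the pattern repeats.
Applying it to vector: v+9=e, e+12=q, c+9=l, t+12=f, o+9=x, r+12=d.

eqlfxd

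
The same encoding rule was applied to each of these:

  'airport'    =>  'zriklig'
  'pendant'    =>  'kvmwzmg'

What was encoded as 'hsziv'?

share

Each pair mirrors across the alphabet (a↔z, i↔r, r↔i): positions sum to 25. Letters are reflected about the middle of the alphabet (position → 25−position): Atbash.
Decoding hsziv: h↔s, s↔h, z↔a, i↔r, v↔e.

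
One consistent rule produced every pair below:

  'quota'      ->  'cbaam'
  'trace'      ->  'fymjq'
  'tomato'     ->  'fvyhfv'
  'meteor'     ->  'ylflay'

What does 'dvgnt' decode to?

rough

Shifts by position in quota: pos 0: q→c (+12), pos 1: u→b (+7), pos 2: o→a (+12), pos 3: t→a (+7) — repeating every 2. A repeating key of period 2 is used — shifts +12, +7 over and over.
Reversing it on dvgnt: d−12=r, v−7=o, g−12=u, n−7=g, t−12=h.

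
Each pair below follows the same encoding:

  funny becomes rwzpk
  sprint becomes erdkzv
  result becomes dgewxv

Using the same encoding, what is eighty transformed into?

Shifts by position in funny: pos 0: f→r (+12), pos 1: u→w (+2), pos 2: n→z (+12), pos 3: n→p (+2) — repeating every 2. The shifts repeat in a cycle of length 2: positions 0,1,… shift by +12, +2, then the pattern repeats.
On eighty: e+12=q, i+2=k, g+12=s, h+2=j, t+12=f, y+2=a.

qksjfa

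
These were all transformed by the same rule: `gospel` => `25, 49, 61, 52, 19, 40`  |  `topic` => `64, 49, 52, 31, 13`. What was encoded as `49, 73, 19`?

g(#7)→25 and o(#15)→49: differences scale by 3, so n = 3·pos + 4. Each letter becomes 3×(its alphabet position, a=1..z=26) + 4.
Decoding 49, 73, 19: 49→(49−4)÷3=15=o, 73→(73−4)÷3=23=w, 19→(19−4)÷3=5=e.

owe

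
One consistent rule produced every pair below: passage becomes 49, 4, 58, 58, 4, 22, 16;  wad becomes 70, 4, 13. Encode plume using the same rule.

49, 37, 64, 40, 16

p(#16)→49 and a(#1)→4: differences scale by 3, so n = 3·pos + 1. Each letter becomes 3×(its alphabet position, a=1..z=26) + 1.
On plume: p=16→49, l=12→37, u=21→64, m=13→40, e=5→16.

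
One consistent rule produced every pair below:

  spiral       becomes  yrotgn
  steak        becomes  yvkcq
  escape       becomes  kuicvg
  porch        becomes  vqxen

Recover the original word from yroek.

spice

Shifts by position in spiral: pos 0: s→y (+6), pos 1: p→r (+2), pos 2: i→o (+6), pos 3: r→t (+2) — repeating every 2. A repeating key of period 2 is used — shifts +6, +2 over and over.
Decoding yroek: y−6=s, r−2=p, o−6=i, e−2=c, k−6=e.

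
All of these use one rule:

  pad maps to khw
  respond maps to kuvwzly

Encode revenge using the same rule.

lnulcly

Two steps: reverse the string, then apply a Caesar shift of +7.
For revenge: reverse → egnever; then shift: e+7=l, g+7=n, n+7=u, e+7=l, v+7=c, e+7=l, r+7=y.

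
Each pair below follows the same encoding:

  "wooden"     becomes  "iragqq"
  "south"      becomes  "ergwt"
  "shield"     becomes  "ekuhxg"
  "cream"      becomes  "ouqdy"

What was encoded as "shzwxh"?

gentle

Shifts by position in wooden: pos 0: w→i (+12), pos 1: o→r (+3), pos 2: o→a (+12), pos 3: d→g (+3) — repeating every 2. It's a Vigenère-style cipher with numeric key [12,3]: position i shifts by key[i mod 2].
Decoding shzwxh: s−12=g, h−3=e, z−12=n, w−3=t, x−12=l, h−3=e.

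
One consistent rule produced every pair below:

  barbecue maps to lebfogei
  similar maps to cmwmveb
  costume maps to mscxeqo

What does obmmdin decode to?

excited

The shifts repeat in a cycle of length 2: positions 0,1,… shift by +10, +4, then the pattern repeats.
Undoing it on obmmdin: o−10=e, b−4=x, m−10=c, m−4=i, d−10=t, i−4=e, n−10=d.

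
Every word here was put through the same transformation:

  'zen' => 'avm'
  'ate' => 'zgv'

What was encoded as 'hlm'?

son

Each pair mirrors across the alphabet (z↔a, e↔v, n↔m): positions sum to 25. Each letter is replaced by its mirror in the alphabet: a↔z, b↔y, c↔x, and so on (the Atbash cipher).
Undoing it on hlm: h↔s, l↔o, m↔n.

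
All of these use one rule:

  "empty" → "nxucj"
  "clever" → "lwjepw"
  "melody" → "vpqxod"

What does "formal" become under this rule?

ozwvlq

Shifts by position in empty: pos 0: e→n (+9), pos 1: m→x (+11), pos 2: p→u (+5), pos 3: t→c (+9), pos 4: y→j (+11) — repeating every 3. A repeating key of period 3 is used — shifts +9, +11, +5 over and over.
On formal: f+9=o, o+11=z, r+5=w, m+9=v, a+11=l, l+5=q.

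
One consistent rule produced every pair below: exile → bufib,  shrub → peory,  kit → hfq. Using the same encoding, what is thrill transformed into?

qeofii

It's a constant shift of +23 (ROT23).
On thrill: t+23=q, h+23=e, r+23=o, i+23=f, l+23=i, l+23=i.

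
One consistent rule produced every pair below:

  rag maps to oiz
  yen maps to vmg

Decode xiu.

The output letters match the input read backwards, each shifted +8: rag reversed is gar. The word is reversed, then every letter is shifted forward by 8.
Decoding xiu: shift back: x−8=p, i−8=a, u−8=m → pam; then reverse → map.

map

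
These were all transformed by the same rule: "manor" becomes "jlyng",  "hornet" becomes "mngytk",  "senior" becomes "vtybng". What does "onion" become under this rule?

m(12)→j(9) and a(0)→l(11) fit y≡15x+11 (mod 26); the inverse of 15 mod 26 is 7. Each letter's alphabet position (a=0..z=25) is mapped through 15·x+11 mod 26 — an affine cipher.
Applying it to onion: o(14)→15·14+11≡13=n; n(13)→15·13+11≡24=y; i(8)→15·8+11≡1=b; o(14)→15·14+11≡13=n; n(13)→15·13+11≡24=y (all mod 26).

nybny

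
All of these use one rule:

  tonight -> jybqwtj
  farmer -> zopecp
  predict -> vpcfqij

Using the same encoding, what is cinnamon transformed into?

iqbboeyb

t(19)→j(9) and o(14)→y(24) fit y≡23x+14 (mod 26); the inverse of 23 mod 26 is 17. This is an affine cipher: with a=0,…,z=25, each position x becomes (23x+14) mod 26.
On cinnamon: c(2)→23·2+14≡8=i; i(8)→23·8+14≡16=q; n(13)→23·13+14≡1=b; n(13)→23·13+14≡1=b; a(0)→23·0+14≡14=o; m(12)→23·12+14≡4=e; o(14)→23·14+14≡24=y; n(13)→23·13+14≡1=b (all mod 26).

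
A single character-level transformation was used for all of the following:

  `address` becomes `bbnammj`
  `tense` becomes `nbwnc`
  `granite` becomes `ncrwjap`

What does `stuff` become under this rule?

The output letters match the input read backwards, each shifted +9: address reversed is sserdda. The word is reversed, then every letter is shifted forward by 9.
On stuff: reverse → ffuts; then shift: f+9=o, f+9=o, u+9=d, t+9=c, s+9=b.

oodcb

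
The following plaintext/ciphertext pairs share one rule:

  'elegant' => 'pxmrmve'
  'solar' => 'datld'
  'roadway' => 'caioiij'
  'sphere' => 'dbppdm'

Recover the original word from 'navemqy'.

contain

Shifts by position in elegant: pos 0: e→p (+11), pos 1: l→x (+12), pos 2: e→m (+8), pos 3: g→r (+11), pos 4: a→m (+12), pos 5: n→v (+8) — repeating every 3. It's a Vigenère-style cipher with numeric key [11,12,8]: position i shifts by key[i mod 3].
Undoing it on navemqy: n−11=c, a−12=o, v−8=n, e−11=t, m−12=a, q−8=i, y−11=n.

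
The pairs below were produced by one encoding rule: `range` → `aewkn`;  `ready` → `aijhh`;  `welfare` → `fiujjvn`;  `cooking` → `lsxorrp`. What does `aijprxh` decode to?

Shifts by position in range: pos 0: r→a (+9), pos 1: a→e (+4), pos 2: n→w (+9), pos 3: g→k (+4) — repeating every 2. It's a Vigenère-style cipher with numeric key [9,4]: position i shifts by key[i mod 2].
Undoing it on aijprxh: a−9=r, i−4=e, j−9=a, p−4=l, r−9=i, x−4=t, h−9=y.

reality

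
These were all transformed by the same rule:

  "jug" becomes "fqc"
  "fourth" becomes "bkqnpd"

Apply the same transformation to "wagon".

swckj

Compare letters: j→f is +22, u→q is +22, g→c is +22 — a constant shift. It's a constant shift of +22 (ROT22).
For wagon: w+22=s, a+22=w, g+22=c, o+22=k, n+22=j.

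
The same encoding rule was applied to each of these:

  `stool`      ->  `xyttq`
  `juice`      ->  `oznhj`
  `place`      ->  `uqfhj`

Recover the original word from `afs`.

It's a constant shift of +5 (ROT5).
Undoing it on afs: a−5=v, f−5=a, s−5=n.

van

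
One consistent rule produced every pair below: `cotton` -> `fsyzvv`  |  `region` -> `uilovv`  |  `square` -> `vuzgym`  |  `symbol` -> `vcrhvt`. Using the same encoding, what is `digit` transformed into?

gmloa

In cotton: c→f is +3, o→s is +4, t→y is +5, t→z is +6 — the shift increases by 1 each position. Letter i (0-indexed) is shifted by i+3, so successive shifts are 3, 4, 5, ….
On digit: d+3=g, i+4=m, g+5=l, i+6=o, t+7=a.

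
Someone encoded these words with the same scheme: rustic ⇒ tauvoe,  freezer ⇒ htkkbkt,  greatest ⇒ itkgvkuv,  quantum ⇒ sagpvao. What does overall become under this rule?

The shift depends on letter class: consonant r→t is +2, but vowel u→a is +6. Vowels shift forward by 6 and consonants shift forward by 2.
For overall: o(vowel)+6=u, v(cons)+2=x, e(vowel)+6=k, r(cons)+2=t, a(vowel)+6=g, l(cons)+2=n, l(cons)+2=n.

uxktgnn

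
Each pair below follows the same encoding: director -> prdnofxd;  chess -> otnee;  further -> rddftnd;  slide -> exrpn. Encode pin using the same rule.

The shift depends on letter class: consonant d→p is +12, but vowel i→r is +9. Vowels shift forward by 9 and consonants shift forward by 12.
On pin: p(cons)+12=b, i(vowel)+9=r, n(cons)+12=z.

brz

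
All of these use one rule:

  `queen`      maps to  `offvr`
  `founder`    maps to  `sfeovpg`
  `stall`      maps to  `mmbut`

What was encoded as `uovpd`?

The output letters match the input read backwards, each shifted +1: queen reversed is neeuq. The word is reversed, then every letter is shifted forward by 1.
Undoing it on uovpd: shift back: u−1=t, o−1=n, v−1=u, p−1=o, d−1=c → tnuoc; then reverse → count.

count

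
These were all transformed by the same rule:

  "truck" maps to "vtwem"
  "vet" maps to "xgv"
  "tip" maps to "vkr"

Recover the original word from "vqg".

toe

Compare letters: t→v is +2, r→t is +2, u→w is +2 — a constant shift. Each letter is shifted forward by 2 in the alphabet (a Caesar shift of +2).
Decoding vqg: v−2=t, q−2=o, g−2=e.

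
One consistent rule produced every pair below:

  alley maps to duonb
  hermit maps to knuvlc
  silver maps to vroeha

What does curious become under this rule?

fdurrdv

Shifts by position in alley: pos 0: a→d (+3), pos 1: l→u (+9), pos 2: l→o (+3), pos 3: e→n (+9) — repeating every 2. A repeating key of period 2 is used — shifts +3, +9 over and over.
Applying it to curious: c+3=f, u+9=d, r+3=u, i+9=r, o+3=r, u+9=d, s+3=v.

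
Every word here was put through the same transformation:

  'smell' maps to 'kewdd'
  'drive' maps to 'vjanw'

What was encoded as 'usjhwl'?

carpet

Compare letters: s→k is +18, m→e is +18, e→w is +18 — a constant shift. Each letter is shifted forward by 18 in the alphabet (a Caesar shift of +18).
Reversing it on usjhwl: u−18=c, s−18=a, j−18=r, h−18=p, w−18=e, l−18=t.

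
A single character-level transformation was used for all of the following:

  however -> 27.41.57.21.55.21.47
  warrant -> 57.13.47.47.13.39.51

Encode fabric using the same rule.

h(#8)→27 and o(#15)→41: differences scale by 2, so n = 2·pos + 11. The formula is n = 2×(alphabet index, a=1) + 11.
Applying it to fabric: f=6→23, a=1→13, b=2→15, r=18→47, i=9→29, c=3→17.

23.13.15.47.29.17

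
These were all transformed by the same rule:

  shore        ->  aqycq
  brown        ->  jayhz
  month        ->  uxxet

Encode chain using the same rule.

In shore: s→a is +8, h→q is +9, o→y is +10, r→c is +11 — the shift increases by 1 each position. The shift increases by 1 at each position, starting from +8: 8, 9, 10, ….
On chain: c+8=k, h+9=q, a+10=k, i+11=t, n+12=z.

kqktz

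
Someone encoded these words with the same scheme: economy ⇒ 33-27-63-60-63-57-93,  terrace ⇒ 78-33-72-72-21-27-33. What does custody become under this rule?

e(#5)→33 and c(#3)→27: differences scale by 3, so n = 3·pos + 18. Each letter becomes 3×(its alphabet position, a=1..z=26) + 18.
Applying it to custody: c=3→27, u=21→81, s=19→75, t=20→78, o=15→63, d=4→30, y=25→93.

27-81-75-78-63-30-93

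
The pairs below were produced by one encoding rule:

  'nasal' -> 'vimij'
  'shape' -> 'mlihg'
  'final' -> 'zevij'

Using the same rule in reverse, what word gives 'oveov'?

n(13)→v(21) and a(0)→i(8) fit y≡19x+8 (mod 26); the inverse of 19 mod 26 is 11. Each letter's alphabet position (a=0..z=25) is mapped through 19·x+8 mod 26 — an affine cipher.
Undoing it on oveov: o(14)→11·(14−8)≡14=o; v(21)→11·(21−8)≡13=n; e(4)→11·(4−8)≡8=i; o(14)→11·(14−8)≡14=o; v(21)→11·(21−8)≡13=n (all mod 26).

onion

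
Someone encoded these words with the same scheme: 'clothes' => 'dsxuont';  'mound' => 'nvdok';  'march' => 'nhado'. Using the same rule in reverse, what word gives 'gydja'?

The shifts repeat in a cycle of length 3: positions 0,1,… shift by +1, +7, +9, then the pattern repeats.
Reversing it on gydja: g−1=f, y−7=r, d−9=u, j−1=i, a−7=t.

fruit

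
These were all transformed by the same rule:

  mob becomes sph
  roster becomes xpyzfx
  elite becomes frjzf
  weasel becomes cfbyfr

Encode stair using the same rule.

yzbjx

The rule splits by letter class: vowels +1, consonants +6.
On stair: s(cons)+6=y, t(cons)+6=z, a(vowel)+1=b, i(vowel)+1=j, r(cons)+6=x.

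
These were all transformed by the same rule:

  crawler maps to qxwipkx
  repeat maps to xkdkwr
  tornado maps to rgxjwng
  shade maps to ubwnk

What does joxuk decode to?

nurse

c(2)→q(16) and r(17)→x(23) fit y≡23x+22 (mod 26); the inverse of 23 mod 26 is 17. Treating letters as 0–25, the rule is x ↦ 23x + 22 (mod 26).
Decoding joxuk: j(9)→17·(9−22)≡13=n; o(14)→17·(14−22)≡20=u; x(23)→17·(23−22)≡17=r; u(20)→17·(20−22)≡18=s; k(10)→17·(10−22)≡4=e (all mod 26).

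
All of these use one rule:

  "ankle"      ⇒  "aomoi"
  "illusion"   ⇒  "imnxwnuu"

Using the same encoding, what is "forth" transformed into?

fptwl

In ankle: a→a is +0, n→o is +1, k→m is +2, l→o is +3 — the shift increases by 1 each position. Letter i (0-indexed) is shifted by i+0, so successive shifts are 0, 1, 2, ….
Applying it to forth: f+0=f, o+1=p, r+2=t, t+3=w, h+4=l.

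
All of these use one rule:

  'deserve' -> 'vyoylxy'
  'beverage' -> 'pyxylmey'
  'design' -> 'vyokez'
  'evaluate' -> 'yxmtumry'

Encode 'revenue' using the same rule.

lyxyzuy

d(3)→v(21) and e(4)→y(24) fit y≡3x+12 (mod 26); the inverse of 3 mod 26 is 9. Each letter's alphabet position (a=0..z=25) is mapped through 3·x+12 mod 26 — an affine cipher.
Applying it to revenue: r(17)→3·17+12≡11=l; e(4)→3·4+12≡24=y; v(21)→3·21+12≡23=x; e(4)→3·4+12≡24=y; n(13)→3·13+12≡25=z; u(20)→3·20+12≡20=u; e(4)→3·4+12≡24=y (all mod 26).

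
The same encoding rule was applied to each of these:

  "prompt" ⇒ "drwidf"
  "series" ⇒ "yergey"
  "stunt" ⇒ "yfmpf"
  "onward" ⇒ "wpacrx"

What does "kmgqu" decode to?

p(15)→d(3) and r(17)→r(17) fit y≡7x+2 (mod 26); the inverse of 7 mod 26 is 15. Each letter's alphabet position (a=0..z=25) is mapped through 7·x+2 mod 26 — an affine cipher.
Reversing it on kmgqu: k(10)→15·(10−2)≡16=q; m(12)→15·(12−2)≡20=u; g(6)→15·(6−2)≡8=i; q(16)→15·(16−2)≡2=c; u(20)→15·(20−2)≡10=k (all mod 26).

quick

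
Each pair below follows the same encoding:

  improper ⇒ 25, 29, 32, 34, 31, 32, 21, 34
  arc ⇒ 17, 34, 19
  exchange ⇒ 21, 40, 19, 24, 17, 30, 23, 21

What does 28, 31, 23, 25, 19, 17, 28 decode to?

i is letter #9 and maps to 25: an offset of 16. Letters become their 1-based position plus 16 (so a→17, b→18, …).
Reversing it on 28, 31, 23, 25, 19, 17, 28: 28→(28−16)÷1=12=l, 31→(31−16)÷1=15=o, 23→(23−16)÷1=7=g, 25→(25−16)÷1=9=i, 19→(19−16)÷1=3=c, 17→(17−16)÷1=1=a, 28→(28−16)÷1=12=l.

logical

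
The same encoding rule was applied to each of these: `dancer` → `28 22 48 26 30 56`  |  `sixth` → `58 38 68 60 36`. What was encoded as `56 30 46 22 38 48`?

d(#4)→28 and a(#1)→22: differences scale by 2, so n = 2·pos + 20. Each letter becomes 2×(its alphabet position, a=1..z=26) + 20.
Undoing it on 56 30 46 22 38 48: 56→(56−20)÷2=18=r, 30→(30−20)÷2=5=e, 46→(46−20)÷2=13=m, 22→(22−20)÷2=1=a, 38→(38−20)÷2=9=i, 48→(48−20)÷2=14=n.

remain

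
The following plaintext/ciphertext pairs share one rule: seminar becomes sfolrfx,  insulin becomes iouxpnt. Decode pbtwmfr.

partial

In seminar: s→s is +0, e→f is +1, m→o is +2, i→l is +3 — the shift increases by 1 each position. Each letter shifts forward by its position index (0, 1, 2, …) — the shift grows by one for each successive letter.
Decoding pbtwmfr: p−0=p, b−1=a, t−2=r, w−3=t, m−4=i, f−5=a, r−6=l.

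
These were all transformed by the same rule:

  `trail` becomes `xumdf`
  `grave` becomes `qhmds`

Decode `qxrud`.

The output letters match the input read backwards, each shifted +12: trail reversed is liart. Read the word backwards and shift each letter +12.
Undoing it on qxrud: shift back: q−12=e, x−12=l, r−12=f, u−12=i, d−12=r → elfir; then reverse → rifle.

rifle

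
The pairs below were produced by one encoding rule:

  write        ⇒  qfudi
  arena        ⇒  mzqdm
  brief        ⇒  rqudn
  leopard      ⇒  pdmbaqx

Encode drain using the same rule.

zumdp

The output letters match the input read backwards, each shifted +12: write reversed is etirw. Two steps: reverse the string, then apply a Caesar shift of +12.
Applying it to drain: reverse → niard; then shift: n+12=z, i+12=u, a+12=m, r+12=d, d+12=p.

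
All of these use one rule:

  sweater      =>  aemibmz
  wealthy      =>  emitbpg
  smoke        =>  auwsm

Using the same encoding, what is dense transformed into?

Compare letters: s→a is +8, w→e is +8, e→m is +8 — a constant shift. It's a constant shift of +8 (ROT8).
For dense: d+8=l, e+8=m, n+8=v, s+8=a, e+8=m.

lmvam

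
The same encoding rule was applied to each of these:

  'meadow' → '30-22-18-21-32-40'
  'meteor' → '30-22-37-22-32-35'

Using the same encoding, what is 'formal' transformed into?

m is letter #13 and maps to 30: an offset of 17. The number is (letter's place in the alphabet, a=1) + 17.
Applying it to formal: f=6→23, o=15→32, r=18→35, m=13→30, a=1→18, l=12→29.

23-32-35-30-18-29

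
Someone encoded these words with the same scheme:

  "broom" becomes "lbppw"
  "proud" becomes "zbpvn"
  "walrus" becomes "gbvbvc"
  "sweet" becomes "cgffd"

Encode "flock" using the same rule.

The shift depends on letter class: consonant b→l is +10, but vowel o→p is +1. The rule splits by letter class: vowels +1, consonants +10.
For flock: f(cons)+10=p, l(cons)+10=v, o(vowel)+1=p, c(cons)+10=m, k(cons)+10=u.

pvpmu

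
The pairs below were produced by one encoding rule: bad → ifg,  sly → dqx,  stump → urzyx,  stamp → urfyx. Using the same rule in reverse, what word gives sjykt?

The output letters match the input read backwards, each shifted +5: bad reversed is dab. Two steps: reverse the string, then apply a Caesar shift of +5.
Undoing it on sjykt: shift back: s−5=n, j−5=e, y−5=t, k−5=f, t−5=o → netfo; then reverse → often.

often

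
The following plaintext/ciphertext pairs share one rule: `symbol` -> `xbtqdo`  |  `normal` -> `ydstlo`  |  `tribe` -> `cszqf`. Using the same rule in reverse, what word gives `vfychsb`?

century

s(18)→x(23) and y(24)→b(1) fit y≡5x+11 (mod 26); the inverse of 5 mod 26 is 21. Each letter's alphabet position (a=0..z=25) is mapped through 5·x+11 mod 26 — an affine cipher.
Undoing it on vfychsb: v(21)→21·(21−11)≡2=c; f(5)→21·(5−11)≡4=e; y(24)→21·(24−11)≡13=n; c(2)→21·(2−11)≡19=t; h(7)→21·(7−11)≡20=u; s(18)→21·(18−11)≡17=r; b(1)→21·(1−11)≡24=y (all mod 26).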